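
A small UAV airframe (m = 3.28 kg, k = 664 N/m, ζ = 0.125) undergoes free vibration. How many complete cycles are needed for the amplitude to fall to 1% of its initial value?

6 cycles

Logarithmic decrement δ = 2πζ/√(1 − ζ²) = 2π × 0.1250/√(1 − 0.0156) = 0.7916.
x_n/x₀ = e^(−nδ) ≤ 0.01; take ln: n ≥ ln(1/0.01)/δ = 4.605/0.7916 = 5.817.
So 6 complete cycles are required.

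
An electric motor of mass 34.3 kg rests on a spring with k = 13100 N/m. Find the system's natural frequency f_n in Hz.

3.11 Hz

ω_n = √(k/m) = √(13100/34.3) = √381.9 = 19.54 rad/s.
f_n = ω_n/(2π) = 19.54/6.283 = 3.110 Hz.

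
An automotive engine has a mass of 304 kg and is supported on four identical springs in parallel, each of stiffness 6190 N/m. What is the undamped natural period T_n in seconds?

Parallel springs add: k_eq = 4 × 6190 = 24760 N/m.
ω_n = √(k_eq/m) = √(24760/304) = √81.45 = 9.025 rad/s.
T_n = 2π/ω_n = 6.283/9.025 = 0.6962 s.

0.696 s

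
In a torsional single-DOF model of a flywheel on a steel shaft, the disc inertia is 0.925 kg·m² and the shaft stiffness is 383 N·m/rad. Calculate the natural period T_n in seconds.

0.309 s

ω_n = √(k_t/J) = √(383/0.925) = √414.1 = 20.35 rad/s.
T_n = 2π/ω_n = 6.283/20.35 = 0.3088 s.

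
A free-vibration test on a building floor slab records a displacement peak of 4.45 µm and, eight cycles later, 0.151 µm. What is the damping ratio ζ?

0.0672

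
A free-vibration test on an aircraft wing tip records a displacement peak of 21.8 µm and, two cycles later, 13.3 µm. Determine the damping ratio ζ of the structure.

0.0393

Logarithmic decrement δ = (1/n)·ln(x₀/x_n) = (1/2)·ln(21.8/13.3) = (1/2)·ln(1.639) = 0.2471.
ζ = δ/√(4π² + δ²) = 0.2471/√(39.48 + 0.0610) = 0.2471/6.288 = 0.03929.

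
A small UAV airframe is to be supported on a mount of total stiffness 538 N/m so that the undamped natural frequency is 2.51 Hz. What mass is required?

ω_n = 2πf_n = 2π × 2.51 = 15.77 rad/s.
m = k/ω_n² = 538/15.77² = 538/248.7 = 2.163 kg.

2.16 kg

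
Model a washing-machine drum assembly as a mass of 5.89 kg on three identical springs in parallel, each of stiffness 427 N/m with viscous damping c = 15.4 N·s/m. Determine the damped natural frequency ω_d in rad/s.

14.7 rad/s

Parallel springs add: k_eq = 3 × 427 = 1281 N/m.
ω_n = √(k_eq/m) = √(1281/5.89) = 14.75 rad/s.
Critical damping c_c = 2√(k_eq·m) = 2√(1281 × 5.89) = 173.7 N·s/m, so ζ = c/c_c = 15.4/173.7 = 0.08865.
ω_d = ω_n√(1 − ζ²) = 14.75 × √(1 − 0.00786) = 14.69 rad/s.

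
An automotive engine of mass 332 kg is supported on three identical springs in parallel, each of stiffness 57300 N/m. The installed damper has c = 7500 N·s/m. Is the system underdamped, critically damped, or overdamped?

underdamped

Parallel springs add: k_eq = 3 × 57300 = 171900 N/m.
c_c = 2√(k_eq·m) = 15110 N·s/m; ζ = c/c_c = 7500/15110 = 0.496.
Since ζ < 1 the system is underdamped.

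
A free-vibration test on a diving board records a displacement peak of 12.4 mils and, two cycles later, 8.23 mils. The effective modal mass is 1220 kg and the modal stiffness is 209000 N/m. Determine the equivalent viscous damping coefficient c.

Logarithmic decrement δ = (1/n)·ln(x₀/x_n) = (1/2)·ln(12.4/8.23) = (1/2)·ln(1.507) = 0.2050.
ζ = δ/√(4π² + δ²) = 0.2050/√(39.48 + 0.0420) = 0.2050/6.287 = 0.03260.
c = ζ · 2√(km) = 0.03260 × 2√(209000 × 1220) = 0.03260 × 31940 = 1041 N·s/m.

1040 N·s/m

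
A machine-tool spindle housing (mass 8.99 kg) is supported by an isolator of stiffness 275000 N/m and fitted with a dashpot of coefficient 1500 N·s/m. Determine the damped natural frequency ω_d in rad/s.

ω_n = √(k/m) = √(275000/8.99) = 174.9 rad/s.
Critical damping c_c = 2√(k·m) = 2√(275000 × 8.99) = 3145 N·s/m, so ζ = c/c_c = 1500/3145 = 0.4770.
ω_d = ω_n√(1 − ζ²) = 174.9 × √(1 − 0.228) = 153.7 rad/s.

154 rad/s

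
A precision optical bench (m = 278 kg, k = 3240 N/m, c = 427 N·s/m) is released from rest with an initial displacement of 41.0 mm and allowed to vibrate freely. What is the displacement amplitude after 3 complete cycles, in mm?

0.528 mm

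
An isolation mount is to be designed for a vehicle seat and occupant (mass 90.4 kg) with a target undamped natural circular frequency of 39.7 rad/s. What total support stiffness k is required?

142000 N/m

k = m·ω_n² = 90.4 × 39.70² = 90.4 × 1576 = 142500 N/m.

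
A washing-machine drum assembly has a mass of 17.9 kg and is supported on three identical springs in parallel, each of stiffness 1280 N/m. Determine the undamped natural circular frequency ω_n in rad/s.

Parallel springs add: k_eq = 3 × 1280 = 3840 N/m.
ω_n = √(k_eq/m) = √(3840/17.9) = √214.5 = 14.65 rad/s.

14.6 rad/s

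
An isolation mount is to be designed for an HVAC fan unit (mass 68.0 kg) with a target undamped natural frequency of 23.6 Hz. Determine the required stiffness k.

ω_n = 2πf_n = 2π × 23.6 = 148.3 rad/s.
k = m·ω_n² = 68.0 × 148.3² = 68.0 × 21990 = 1495000 N/m.

1500000 N/m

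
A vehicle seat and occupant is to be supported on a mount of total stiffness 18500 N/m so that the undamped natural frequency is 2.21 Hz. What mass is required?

95.9 kg

ω_n = 2πf_n = 2π × 2.21 = 13.89 rad/s.
m = k/ω_n² = 18500/13.89² = 18500/192.8 = 95.95 kg.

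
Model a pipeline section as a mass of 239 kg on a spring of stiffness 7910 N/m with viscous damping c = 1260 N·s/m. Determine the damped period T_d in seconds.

ω_n = √(k/m) = √(7910/239) = 5.753 rad/s.
Critical damping c_c = 2√(k·m) = 2√(7910 × 239) = 2750 N·s/m, so ζ = c/c_c = 1260/2750 = 0.4582.
ω_d = ω_n√(1 − ζ²) = 5.753 × √(1 − 0.210) = 5.113 rad/s.
T_d = 2π/ω_d = 1.229 s.

1.23 s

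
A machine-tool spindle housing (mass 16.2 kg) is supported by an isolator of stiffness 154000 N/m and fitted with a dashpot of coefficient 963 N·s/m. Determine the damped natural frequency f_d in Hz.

ω_n = √(k/m) = √(154000/16.2) = 97.50 rad/s.
Critical damping c_c = 2√(k·m) = 2√(154000 × 16.2) = 3159 N·s/m, so ζ = c/c_c = 963/3159 = 0.3048.
ω_d = ω_n√(1 − ζ²) = 97.50 × √(1 − 0.0929) = 92.86 rad/s.
f_d = ω_d/(2π) = 14.78 Hz.

14.8 Hz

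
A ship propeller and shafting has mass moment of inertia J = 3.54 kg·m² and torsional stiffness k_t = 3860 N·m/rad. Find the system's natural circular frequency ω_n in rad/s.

33.0 rad/s

ω_n = √(k_t/J) = √(3860/3.54) = √1090 = 33.02 rad/s.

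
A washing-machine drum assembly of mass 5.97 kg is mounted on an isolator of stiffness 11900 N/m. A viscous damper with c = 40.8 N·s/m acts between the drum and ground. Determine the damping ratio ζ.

0.0765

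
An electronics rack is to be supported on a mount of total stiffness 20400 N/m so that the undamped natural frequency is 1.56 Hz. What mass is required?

212 kg

ω_n = 2πf_n = 2π × 1.56 = 9.802 rad/s.
m = k/ω_n² = 20400/9.802² = 20400/96.07 = 212.3 kg.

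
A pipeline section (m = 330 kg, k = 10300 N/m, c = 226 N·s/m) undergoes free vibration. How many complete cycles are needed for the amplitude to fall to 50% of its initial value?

2 cycles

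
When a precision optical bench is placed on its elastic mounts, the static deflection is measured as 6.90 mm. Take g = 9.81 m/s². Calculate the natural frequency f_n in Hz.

6.00 Hz

ω_n = √(g/δ_st) = √(9.81/0.00690) = √1422 = 37.71 rad/s.
f_n = ω_n/(2π) = 37.71/6.283 = 6.001 Hz.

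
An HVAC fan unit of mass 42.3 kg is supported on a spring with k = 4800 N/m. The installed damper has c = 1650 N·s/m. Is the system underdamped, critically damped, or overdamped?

overdamped

c_c = 2√(k·m) = 901.2 N·s/m; ζ = c/c_c = 1650/901.2 = 1.83.
Since ζ > 1 the system is overdamped.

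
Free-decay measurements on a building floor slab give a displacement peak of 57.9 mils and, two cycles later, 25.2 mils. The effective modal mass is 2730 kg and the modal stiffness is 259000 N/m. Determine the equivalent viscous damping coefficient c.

3510 N·s/m

Logarithmic decrement δ = (1/n)·ln(x₀/x_n) = (1/2)·ln(57.9/25.2) = (1/2)·ln(2.298) = 0.4159.
ζ = δ/√(4π² + δ²) = 0.4159/√(39.48 + 0.173) = 0.4159/6.297 = 0.06605.
c = ζ · 2√(km) = 0.06605 × 2√(259000 × 2730) = 0.06605 × 53180 = 3513 N·s/m.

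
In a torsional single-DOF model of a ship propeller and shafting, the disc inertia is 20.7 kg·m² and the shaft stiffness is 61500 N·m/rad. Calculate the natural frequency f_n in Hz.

8.68 Hz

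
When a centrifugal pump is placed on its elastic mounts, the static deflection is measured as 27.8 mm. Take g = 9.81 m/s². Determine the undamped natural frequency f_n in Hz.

ω_n = √(g/δ_st) = √(9.81/0.0278) = √352.9 = 18.79 rad/s.
f_n = ω_n/(2π) = 18.79/6.283 = 2.990 Hz.

2.99 Hz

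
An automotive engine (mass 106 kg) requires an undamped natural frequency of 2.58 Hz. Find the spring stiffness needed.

27900 N/m

ω_n = 2πf_n = 2π × 2.58 = 16.21 rad/s.
k = m·ω_n² = 106 × 16.21² = 106 × 262.8 = 27860 N/m.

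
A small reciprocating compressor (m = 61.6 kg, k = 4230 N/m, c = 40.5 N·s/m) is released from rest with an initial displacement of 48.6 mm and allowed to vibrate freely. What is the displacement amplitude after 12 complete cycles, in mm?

ζ = c/(2√(km)) = 40.5/(2√(4230 × 61.6)) = 40.5/1021 = 0.03967.
Logarithmic decrement δ = 2πζ/√(1 − ζ²) = 2π × 0.03967/√(1 − 0.00157) = 0.2495.
After n cycles, x_n/x₀ = e^(−nδ), so x_12 = 48.6 × e^(−12 × 0.2495) = 48.6 × 0.05012 = 2.436 mm.

2.44 mm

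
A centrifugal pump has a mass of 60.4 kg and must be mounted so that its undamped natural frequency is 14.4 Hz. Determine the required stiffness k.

ω_n = 2πf_n = 2π × 14.4 = 90.48 rad/s.
k = m·ω_n² = 60.4 × 90.48² = 60.4 × 8186 = 494400 N/m.

494000 N/m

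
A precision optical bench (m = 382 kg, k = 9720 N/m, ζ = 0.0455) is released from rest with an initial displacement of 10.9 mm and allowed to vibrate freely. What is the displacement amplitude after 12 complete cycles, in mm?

0.352 mm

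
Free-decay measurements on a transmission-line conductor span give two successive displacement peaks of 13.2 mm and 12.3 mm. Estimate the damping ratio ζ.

0.0112

Logarithmic decrement δ = (1/n)·ln(x₀/x_n) = (1/1)·ln(13.2/12.3) = (1/1)·ln(1.073) = 0.07062.
ζ = δ/√(4π² + δ²) = 0.07062/√(39.48 + 0.00499) = 0.07062/6.284 = 0.01124.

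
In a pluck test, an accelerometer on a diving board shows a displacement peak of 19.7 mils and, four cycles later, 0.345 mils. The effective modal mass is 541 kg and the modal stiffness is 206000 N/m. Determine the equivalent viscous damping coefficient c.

3350 N·s/m

Logarithmic decrement δ = (1/n)·ln(x₀/x_n) = (1/4)·ln(19.7/0.345) = (1/4)·ln(57.10) = 1.011.
ζ = δ/√(4π² + δ²) = 1.011/√(39.48 + 1.02) = 1.011/6.364 = 0.1589.
c = ζ · 2√(km) = 0.1589 × 2√(206000 × 541) = 0.1589 × 21110 = 3355 N·s/m.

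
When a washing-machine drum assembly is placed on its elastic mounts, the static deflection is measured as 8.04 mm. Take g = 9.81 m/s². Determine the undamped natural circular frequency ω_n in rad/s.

34.9 rad/s

ω_n = √(g/δ_st) = √(9.81/0.00804) = √1220 = 34.93 rad/s.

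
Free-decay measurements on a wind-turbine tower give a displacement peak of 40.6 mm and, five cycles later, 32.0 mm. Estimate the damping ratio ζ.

0.00758

Logarithmic decrement δ = (1/n)·ln(x₀/x_n) = (1/5)·ln(40.6/32.0) = (1/5)·ln(1.269) = 0.04761.
ζ = δ/√(4π² + δ²) = 0.04761/√(39.48 + 0.00227) = 0.04761/6.283 = 0.007577.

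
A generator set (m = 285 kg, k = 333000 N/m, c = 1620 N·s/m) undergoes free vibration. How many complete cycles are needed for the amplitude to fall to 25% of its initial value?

ζ = c/(2√(km)) = 1620/(2√(333000 × 285)) = 1620/19480 = 0.08315.
Logarithmic decrement δ = 2πζ/√(1 − ζ²) = 2π × 0.08315/√(1 − 0.00691) = 0.5242.
x_n/x₀ = e^(−nδ) ≤ 0.25; take ln: n ≥ ln(1/0.25)/δ = 1.386/0.5242 = 2.644.
So 3 complete cycles are required.

3 cycles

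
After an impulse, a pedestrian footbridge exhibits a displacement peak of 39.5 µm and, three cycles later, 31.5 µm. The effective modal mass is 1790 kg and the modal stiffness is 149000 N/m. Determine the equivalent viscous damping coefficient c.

Logarithmic decrement δ = (1/n)·ln(x₀/x_n) = (1/3)·ln(39.5/31.5) = (1/3)·ln(1.254) = 0.07544.
ζ = δ/√(4π² + δ²) = 0.07544/√(39.48 + 0.00569) = 0.07544/6.284 = 0.01201.
c = ζ · 2√(km) = 0.01201 × 2√(149000 × 1790) = 0.01201 × 32660 = 392.1 N·s/m.

392 N·s/m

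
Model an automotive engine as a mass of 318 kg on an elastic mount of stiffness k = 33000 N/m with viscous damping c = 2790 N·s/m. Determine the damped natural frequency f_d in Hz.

1.46 Hz

ω_n = √(k/m) = √(33000/318) = 10.19 rad/s.
Critical damping c_c = 2√(k·m) = 2√(33000 × 318) = 6479 N·s/m, so ζ = c/c_c = 2790/6479 = 0.4306.
ω_d = ω_n√(1 − ζ²) = 10.19 × √(1 − 0.185) = 9.194 rad/s.
f_d = ω_d/(2π) = 1.463 Hz.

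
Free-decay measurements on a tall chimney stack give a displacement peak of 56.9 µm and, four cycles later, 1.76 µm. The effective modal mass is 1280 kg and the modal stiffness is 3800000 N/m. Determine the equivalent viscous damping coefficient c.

Logarithmic decrement δ = (1/n)·ln(x₀/x_n) = (1/4)·ln(56.9/1.76) = (1/4)·ln(32.33) = 0.8690.
ζ = δ/√(4π² + δ²) = 0.8690/√(39.48 + 0.755) = 0.8690/6.343 = 0.1370.
c = ζ · 2√(km) = 0.1370 × 2√(3800000 × 1280) = 0.1370 × 139500 = 19110 N·s/m.

19100 N·s/m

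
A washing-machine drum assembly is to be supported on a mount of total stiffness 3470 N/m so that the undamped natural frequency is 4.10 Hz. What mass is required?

5.23 kg

ω_n = 2πf_n = 2π × 4.10 = 25.76 rad/s.
m = k/ω_n² = 3470/25.76² = 3470/663.6 = 5.229 kg.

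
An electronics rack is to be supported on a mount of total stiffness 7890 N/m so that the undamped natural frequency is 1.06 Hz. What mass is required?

178 kg

ω_n = 2πf_n = 2π × 1.06 = 6.660 rad/s.
m = k/ω_n² = 7890/6.660² = 7890/44.36 = 177.9 kg.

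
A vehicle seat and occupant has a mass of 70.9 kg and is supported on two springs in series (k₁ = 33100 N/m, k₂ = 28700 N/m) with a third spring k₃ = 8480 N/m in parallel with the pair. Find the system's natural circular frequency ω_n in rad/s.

18.3 rad/s

Series pair: k_s = k₁k₂/(k₁+k₂) = (33100)(28700)/(33100 + 28700) = 15370 N/m. In parallel with k₃: k_eq = 15370 + 8480 = 23850 N/m.
ω_n = √(k_eq/m) = √(23850/70.9) = √336.4 = 18.34 rad/s.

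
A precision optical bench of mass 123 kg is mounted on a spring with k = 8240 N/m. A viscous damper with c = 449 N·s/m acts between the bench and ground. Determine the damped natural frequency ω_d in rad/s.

7.98 rad/s

ω_n = √(k/m) = √(8240/123) = 8.185 rad/s.
Critical damping c_c = 2√(k·m) = 2√(8240 × 123) = 2013 N·s/m, so ζ = c/c_c = 449/2013 = 0.2230.
ω_d = ω_n√(1 − ζ²) = 8.185 × √(1 − 0.0497) = 7.979 rad/s.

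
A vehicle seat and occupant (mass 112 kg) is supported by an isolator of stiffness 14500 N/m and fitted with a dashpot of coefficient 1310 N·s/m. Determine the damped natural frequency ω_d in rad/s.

9.76 rad/s

ω_n = √(k/m) = √(14500/112) = 11.38 rad/s.
Critical damping c_c = 2√(k·m) = 2√(14500 × 112) = 2549 N·s/m, so ζ = c/c_c = 1310/2549 = 0.5140.
ω_d = ω_n√(1 − ζ²) = 11.38 × √(1 − 0.264) = 9.760 rad/s.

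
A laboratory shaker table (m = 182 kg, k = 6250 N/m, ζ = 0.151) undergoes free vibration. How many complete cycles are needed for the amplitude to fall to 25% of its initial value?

2 cycles

Logarithmic decrement δ = 2πζ/√(1 − ζ²) = 2π × 0.1510/√(1 − 0.0228) = 0.9598.
x_n/x₀ = e^(−nδ) ≤ 0.25; take ln: n ≥ ln(1/0.25)/δ = 1.386/0.9598 = 1.444.
So 2 complete cycles are required.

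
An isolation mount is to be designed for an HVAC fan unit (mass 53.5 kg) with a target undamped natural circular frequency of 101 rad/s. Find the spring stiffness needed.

k = m·ω_n² = 53.5 × 101.0² = 53.5 × 10200 = 545800 N/m.

546000 N/m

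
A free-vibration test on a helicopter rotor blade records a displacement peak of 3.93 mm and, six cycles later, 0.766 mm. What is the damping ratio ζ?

Logarithmic decrement δ = (1/n)·ln(x₀/x_n) = (1/6)·ln(3.93/0.766) = (1/6)·ln(5.131) = 0.2725.
ζ = δ/√(4π² + δ²) = 0.2725/√(39.48 + 0.0743) = 0.2725/6.289 = 0.04333.

0.0433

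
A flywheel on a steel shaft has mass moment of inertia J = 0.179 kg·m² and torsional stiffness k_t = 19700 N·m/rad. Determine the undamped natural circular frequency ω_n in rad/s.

332 rad/s

ω_n = √(k_t/J) = √(19700/0.179) = √110100 = 331.7 rad/s.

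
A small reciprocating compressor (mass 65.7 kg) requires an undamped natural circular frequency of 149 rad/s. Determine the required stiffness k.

1460000 N/m

k = m·ω_n² = 65.7 × 149.0² = 65.7 × 22200 = 1459000 N/m.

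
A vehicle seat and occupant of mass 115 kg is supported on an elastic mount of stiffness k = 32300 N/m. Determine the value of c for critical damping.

3850 N·s/m

c_c = 2√(k·m) = 2√(32300 × 115) = 2 × 1927 = 3855 N·s/m.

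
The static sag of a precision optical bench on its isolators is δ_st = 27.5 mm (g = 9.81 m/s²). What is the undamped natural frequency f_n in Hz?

3.01 Hz

ω_n = √(g/δ_st) = √(9.81/0.0275) = √356.7 = 18.89 rad/s.
f_n = ω_n/(2π) = 18.89/6.283 = 3.006 Hz.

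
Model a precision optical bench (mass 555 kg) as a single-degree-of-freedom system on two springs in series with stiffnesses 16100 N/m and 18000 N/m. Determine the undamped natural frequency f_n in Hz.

0.623 Hz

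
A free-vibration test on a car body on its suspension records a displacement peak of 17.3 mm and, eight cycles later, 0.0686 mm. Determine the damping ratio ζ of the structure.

Logarithmic decrement δ = (1/n)·ln(x₀/x_n) = (1/8)·ln(17.3/0.0686) = (1/8)·ln(252.2) = 0.6913.
ζ = δ/√(4π² + δ²) = 0.6913/√(39.48 + 0.478) = 0.6913/6.321 = 0.1094.

0.109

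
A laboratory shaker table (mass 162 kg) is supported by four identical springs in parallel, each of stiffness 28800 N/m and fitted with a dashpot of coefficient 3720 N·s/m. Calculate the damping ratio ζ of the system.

Parallel springs add: k_eq = 4 × 28800 = 115200 N/m.
ω_n = √(k_eq/m) = √(115200/162) = 26.67 rad/s.
Critical damping c_c = 2√(k_eq·m) = 2√(115200 × 162) = 8640 N·s/m, so ζ = c/c_c = 3720/8640 = 0.4306.

0.431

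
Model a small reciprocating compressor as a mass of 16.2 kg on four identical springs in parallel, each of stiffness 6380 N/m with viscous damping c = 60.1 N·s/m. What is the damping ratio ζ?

Parallel springs add: k_eq = 4 × 6380 = 25520 N/m.
ω_n = √(k_eq/m) = √(25520/16.2) = 39.69 rad/s.
Critical damping c_c = 2√(k_eq·m) = 2√(25520 × 16.2) = 1286 N·s/m, so ζ = c/c_c = 60.1/1286 = 0.04674.

0.0467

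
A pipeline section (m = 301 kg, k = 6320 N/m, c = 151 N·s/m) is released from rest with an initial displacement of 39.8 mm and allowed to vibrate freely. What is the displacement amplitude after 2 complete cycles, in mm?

ζ = c/(2√(km)) = 151/(2√(6320 × 301)) = 151/2758 = 0.05474.
Logarithmic decrement δ = 2πζ/√(1 − ζ²) = 2π × 0.05474/√(1 − 0.00300) = 0.3445.
After n cycles, x_n/x₀ = e^(−nδ), so x_2 = 39.8 × e^(−2 × 0.3445) = 39.8 × 0.5021 = 19.98 mm.

20.0 mm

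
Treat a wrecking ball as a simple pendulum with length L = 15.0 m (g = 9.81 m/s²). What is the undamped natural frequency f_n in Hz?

For a simple pendulum ω_n = √(g/L) = √(9.81/15.0) = √0.6540 = 0.8087 rad/s.
f_n = ω_n/(2π) = 0.8087/6.283 = 0.1287 Hz.

0.129 Hz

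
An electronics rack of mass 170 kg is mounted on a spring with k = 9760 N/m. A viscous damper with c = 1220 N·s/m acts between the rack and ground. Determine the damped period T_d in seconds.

0.942 s

ω_n = √(k/m) = √(9760/170) = 7.577 rad/s.
Critical damping c_c = 2√(k·m) = 2√(9760 × 170) = 2576 N·s/m, so ζ = c/c_c = 1220/2576 = 0.4736.
ω_d = ω_n√(1 − ζ²) = 7.577 × √(1 − 0.224) = 6.674 rad/s.
T_d = 2π/ω_d = 0.9415 s.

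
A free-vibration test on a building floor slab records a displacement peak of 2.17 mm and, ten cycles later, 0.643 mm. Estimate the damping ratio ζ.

0.0194

Logarithmic decrement δ = (1/n)·ln(x₀/x_n) = (1/10)·ln(2.17/0.643) = (1/10)·ln(3.375) = 0.1216.
ζ = δ/√(4π² + δ²) = 0.1216/√(39.48 + 0.0148) = 0.1216/6.284 = 0.01935.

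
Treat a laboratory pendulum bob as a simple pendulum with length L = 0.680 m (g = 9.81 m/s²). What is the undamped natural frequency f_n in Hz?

0.605 Hz

For a simple pendulum ω_n = √(g/L) = √(9.81/0.680) = √14.43 = 3.798 rad/s.
f_n = ω_n/(2π) = 3.798/6.283 = 0.6045 Hz.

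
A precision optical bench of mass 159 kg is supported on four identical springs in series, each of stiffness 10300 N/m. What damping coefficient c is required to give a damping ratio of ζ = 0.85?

1090 N·s/m

Series springs: 1/k_eq = 4/10300, so k_eq = 10300/4 = 2575 N/m.
c_c = 2√(k_eq·m) = 2√(2575 × 159) = 1280 N·s/m.
c = ζ·c_c = 0.85 × 1280 = 1088 N·s/m.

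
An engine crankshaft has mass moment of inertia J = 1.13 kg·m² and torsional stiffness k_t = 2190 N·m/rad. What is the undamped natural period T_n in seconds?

ω_n = √(k_t/J) = √(2190/1.13) = √1938 = 44.02 rad/s.
T_n = 2π/ω_n = 6.283/44.02 = 0.1427 s.

0.143 s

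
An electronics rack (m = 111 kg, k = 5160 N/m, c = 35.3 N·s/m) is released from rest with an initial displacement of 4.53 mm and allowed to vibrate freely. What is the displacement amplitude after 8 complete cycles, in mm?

1.40 mm

ζ = c/(2√(km)) = 35.3/(2√(5160 × 111)) = 35.3/1514 = 0.02332.
Logarithmic decrement δ = 2πζ/√(1 − ζ²) = 2π × 0.02332/√(1 − 0.000544) = 0.1466.
After n cycles, x_n/x₀ = e^(−nδ), so x_8 = 4.53 × e^(−8 × 0.1466) = 4.53 × 0.3096 = 1.402 mm.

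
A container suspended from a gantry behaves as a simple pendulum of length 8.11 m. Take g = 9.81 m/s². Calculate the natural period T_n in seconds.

5.71 s

For a simple pendulum ω_n = √(g/L) = √(9.81/8.11) = √1.210 = 1.100 rad/s.
T_n = 2π/ω_n = 6.283/1.100 = 5.713 s.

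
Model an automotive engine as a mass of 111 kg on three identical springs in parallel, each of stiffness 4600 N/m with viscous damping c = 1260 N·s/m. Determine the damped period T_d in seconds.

0.655 s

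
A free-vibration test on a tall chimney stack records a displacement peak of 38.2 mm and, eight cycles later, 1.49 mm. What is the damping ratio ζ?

0.0644

Logarithmic decrement δ = (1/n)·ln(x₀/x_n) = (1/8)·ln(38.2/1.49) = (1/8)·ln(25.64) = 0.4055.
ζ = δ/√(4π² + δ²) = 0.4055/√(39.48 + 0.164) = 0.4055/6.296 = 0.06440.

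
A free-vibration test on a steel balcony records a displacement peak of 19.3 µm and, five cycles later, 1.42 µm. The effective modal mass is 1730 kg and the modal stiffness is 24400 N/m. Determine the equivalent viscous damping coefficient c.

Logarithmic decrement δ = (1/n)·ln(x₀/x_n) = (1/5)·ln(19.3/1.42) = (1/5)·ln(13.59) = 0.5219.
ζ = δ/√(4π² + δ²) = 0.5219/√(39.48 + 0.272) = 0.5219/6.305 = 0.08278.
c = ζ · 2√(km) = 0.08278 × 2√(24400 × 1730) = 0.08278 × 12990 = 1076 N·s/m.

1080 N·s/m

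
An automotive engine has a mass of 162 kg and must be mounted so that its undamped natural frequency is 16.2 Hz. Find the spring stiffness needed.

1680000 N/m

ω_n = 2πf_n = 2π × 16.2 = 101.8 rad/s.
k = m·ω_n² = 162 × 101.8² = 162 × 10360 = 1678000 N/m.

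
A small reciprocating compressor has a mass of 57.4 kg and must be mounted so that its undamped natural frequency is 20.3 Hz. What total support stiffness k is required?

ω_n = 2πf_n = 2π × 20.3 = 127.5 rad/s.
k = m·ω_n² = 57.4 × 127.5² = 57.4 × 16270 = 933800 N/m.

934000 N/m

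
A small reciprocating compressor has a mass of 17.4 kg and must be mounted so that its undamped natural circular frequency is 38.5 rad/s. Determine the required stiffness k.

k = m·ω_n² = 17.4 × 38.50² = 17.4 × 1482 = 25790 N/m.

25800 N/m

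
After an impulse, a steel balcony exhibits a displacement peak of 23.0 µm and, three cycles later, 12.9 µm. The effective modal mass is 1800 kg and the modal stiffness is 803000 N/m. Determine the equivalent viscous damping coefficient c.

Logarithmic decrement δ = (1/n)·ln(x₀/x_n) = (1/3)·ln(23.0/12.9) = (1/3)·ln(1.783) = 0.1928.
ζ = δ/√(4π² + δ²) = 0.1928/√(39.48 + 0.0372) = 0.1928/6.286 = 0.03066.
c = ζ · 2√(km) = 0.03066 × 2√(803000 × 1800) = 0.03066 × 76040 = 2332 N·s/m.

2330 N·s/m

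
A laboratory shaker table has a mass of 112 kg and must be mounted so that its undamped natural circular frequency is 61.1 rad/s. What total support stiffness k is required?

418000 N/m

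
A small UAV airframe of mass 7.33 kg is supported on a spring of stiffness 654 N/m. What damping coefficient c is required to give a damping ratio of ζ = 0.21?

29.1 N·s/m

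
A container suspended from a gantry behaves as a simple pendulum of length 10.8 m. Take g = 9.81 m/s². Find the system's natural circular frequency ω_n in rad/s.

For a simple pendulum ω_n = √(g/L) = √(9.81/10.8) = √0.9083 = 0.9531 rad/s.

0.953 rad/s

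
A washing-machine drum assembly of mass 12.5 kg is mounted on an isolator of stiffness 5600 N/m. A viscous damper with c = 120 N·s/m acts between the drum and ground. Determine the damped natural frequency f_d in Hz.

3.28 Hz

ω_n = √(k/m) = √(5600/12.5) = 21.17 rad/s.
Critical damping c_c = 2√(k·m) = 2√(5600 × 12.5) = 529.2 N·s/m, so ζ = c/c_c = 120/529.2 = 0.2268.
ω_d = ω_n√(1 − ζ²) = 21.17 × √(1 − 0.0514) = 20.61 rad/s.
f_d = ω_d/(2π) = 3.281 Hz.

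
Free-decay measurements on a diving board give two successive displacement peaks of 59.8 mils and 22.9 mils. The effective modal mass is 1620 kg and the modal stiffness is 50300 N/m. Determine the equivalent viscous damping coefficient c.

2730 N·s/m

Logarithmic decrement δ = (1/n)·ln(x₀/x_n) = (1/1)·ln(59.8/22.9) = (1/1)·ln(2.611) = 0.9599.
ζ = δ/√(4π² + δ²) = 0.9599/√(39.48 + 0.921) = 0.9599/6.356 = 0.1510.
c = ζ · 2√(km) = 0.1510 × 2√(50300 × 1620) = 0.1510 × 18050 = 2726 N·s/m.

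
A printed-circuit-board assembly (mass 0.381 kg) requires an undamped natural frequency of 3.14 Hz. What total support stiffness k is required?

ω_n = 2πf_n = 2π × 3.14 = 19.73 rad/s.
k = m·ω_n² = 0.381 × 19.73² = 0.381 × 389.2 = 148.3 N/m.

148 N/m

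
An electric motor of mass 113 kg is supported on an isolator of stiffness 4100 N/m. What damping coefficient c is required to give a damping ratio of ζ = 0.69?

939 N·s/m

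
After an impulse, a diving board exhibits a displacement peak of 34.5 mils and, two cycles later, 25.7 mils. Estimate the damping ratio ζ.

Logarithmic decrement δ = (1/n)·ln(x₀/x_n) = (1/2)·ln(34.5/25.7) = (1/2)·ln(1.342) = 0.1472.
ζ = δ/√(4π² + δ²) = 0.1472/√(39.48 + 0.0217) = 0.1472/6.285 = 0.02343.

0.0234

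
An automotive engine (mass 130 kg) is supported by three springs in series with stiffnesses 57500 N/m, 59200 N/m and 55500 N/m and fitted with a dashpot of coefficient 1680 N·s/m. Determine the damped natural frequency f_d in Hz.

1.63 Hz

Series springs: 1/k_eq = 1/57500 + 1/59200 + 1/55500 = 5.230×10^-5, so k_eq = 19120 N/m.
ω_n = √(k_eq/m) = √(19120/130) = 12.13 rad/s.
Critical damping c_c = 2√(k_eq·m) = 2√(19120 × 130) = 3153 N·s/m, so ζ = c/c_c = 1680/3153 = 0.5328.
ω_d = ω_n√(1 − ζ²) = 12.13 × √(1 − 0.284) = 10.26 rad/s.
f_d = ω_d/(2π) = 1.633 Hz.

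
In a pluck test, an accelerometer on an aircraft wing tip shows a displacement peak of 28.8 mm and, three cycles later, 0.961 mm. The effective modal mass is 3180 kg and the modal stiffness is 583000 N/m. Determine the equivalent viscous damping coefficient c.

Logarithmic decrement δ = (1/n)·ln(x₀/x_n) = (1/3)·ln(28.8/0.961) = (1/3)·ln(29.97) = 1.133.
ζ = δ/√(4π² + δ²) = 1.133/√(39.48 + 1.28) = 1.133/6.385 = 0.1775.
c = ζ · 2√(km) = 0.1775 × 2√(583000 × 3180) = 0.1775 × 86110 = 15290 N·s/m.

15300 N·s/m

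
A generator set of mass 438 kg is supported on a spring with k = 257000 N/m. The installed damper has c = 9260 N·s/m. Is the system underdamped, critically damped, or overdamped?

underdamped

c_c = 2√(k·m) = 21220 N·s/m; ζ = c/c_c = 9260/21220 = 0.436.
Since ζ < 1 the system is underdamped.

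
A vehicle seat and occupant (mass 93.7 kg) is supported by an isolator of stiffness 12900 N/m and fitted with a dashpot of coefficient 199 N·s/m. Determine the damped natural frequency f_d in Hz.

1.86 Hz

ω_n = √(k/m) = √(12900/93.7) = 11.73 rad/s.
Critical damping c_c = 2√(k·m) = 2√(12900 × 93.7) = 2199 N·s/m, so ζ = c/c_c = 199/2199 = 0.09050.
ω_d = ω_n√(1 − ζ²) = 11.73 × √(1 − 0.00819) = 11.69 rad/s.
f_d = ω_d/(2π) = 1.860 Hz.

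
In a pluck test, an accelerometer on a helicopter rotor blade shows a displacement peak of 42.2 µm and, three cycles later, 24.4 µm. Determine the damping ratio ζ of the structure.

Logarithmic decrement δ = (1/n)·ln(x₀/x_n) = (1/3)·ln(42.2/24.4) = (1/3)·ln(1.730) = 0.1826.
ζ = δ/√(4π² + δ²) = 0.1826/√(39.48 + 0.0333) = 0.1826/6.286 = 0.02905.

0.0291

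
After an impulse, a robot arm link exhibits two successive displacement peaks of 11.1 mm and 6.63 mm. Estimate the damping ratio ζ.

Logarithmic decrement δ = (1/n)·ln(x₀/x_n) = (1/1)·ln(11.1/6.63) = (1/1)·ln(1.674) = 0.5153.
ζ = δ/√(4π² + δ²) = 0.5153/√(39.48 + 0.266) = 0.5153/6.304 = 0.08174.

0.0817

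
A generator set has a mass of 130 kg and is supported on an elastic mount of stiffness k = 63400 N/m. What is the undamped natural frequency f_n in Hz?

ω_n = √(k/m) = √(63400/130) = √487.7 = 22.08 rad/s.
f_n = ω_n/(2π) = 22.08/6.283 = 3.515 Hz.

3.51 Hz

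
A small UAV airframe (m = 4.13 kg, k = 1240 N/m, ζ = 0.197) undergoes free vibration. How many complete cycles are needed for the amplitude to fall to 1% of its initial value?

Logarithmic decrement δ = 2πζ/√(1 − ζ²) = 2π × 0.1970/√(1 − 0.0388) = 1.263.
x_n/x₀ = e^(−nδ) ≤ 0.01; take ln: n ≥ ln(1/0.01)/δ = 4.605/1.263 = 3.648.
So 4 complete cycles are required.

4 cycles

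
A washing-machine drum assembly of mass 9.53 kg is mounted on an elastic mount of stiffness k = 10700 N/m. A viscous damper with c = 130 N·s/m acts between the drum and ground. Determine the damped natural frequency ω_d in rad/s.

32.8 rad/s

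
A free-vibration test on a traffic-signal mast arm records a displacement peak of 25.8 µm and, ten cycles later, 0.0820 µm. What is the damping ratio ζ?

Logarithmic decrement δ = (1/n)·ln(x₀/x_n) = (1/10)·ln(25.8/0.0820) = (1/10)·ln(314.6) = 0.5751.
ζ = δ/√(4π² + δ²) = 0.5751/√(39.48 + 0.331) = 0.5751/6.309 = 0.09116.

0.0912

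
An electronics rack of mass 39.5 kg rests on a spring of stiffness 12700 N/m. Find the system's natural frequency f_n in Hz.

2.85 Hz

ω_n = √(k/m) = √(12700/39.5) = √321.5 = 17.93 rad/s.
f_n = ω_n/(2π) = 17.93/6.283 = 2.854 Hz.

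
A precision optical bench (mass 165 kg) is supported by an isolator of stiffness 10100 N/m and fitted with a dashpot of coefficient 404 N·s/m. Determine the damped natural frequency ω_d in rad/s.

7.73 rad/s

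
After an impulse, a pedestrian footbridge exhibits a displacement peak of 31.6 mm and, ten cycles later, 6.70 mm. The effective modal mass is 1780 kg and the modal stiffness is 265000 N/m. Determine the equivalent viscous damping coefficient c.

1070 N·s/m

Logarithmic decrement δ = (1/n)·ln(x₀/x_n) = (1/10)·ln(31.6/6.70) = (1/10)·ln(4.716) = 0.1551.
ζ = δ/√(4π² + δ²) = 0.1551/√(39.48 + 0.0241) = 0.1551/6.285 = 0.02468.
c = ζ · 2√(km) = 0.02468 × 2√(265000 × 1780) = 0.02468 × 43440 = 1072 N·s/m.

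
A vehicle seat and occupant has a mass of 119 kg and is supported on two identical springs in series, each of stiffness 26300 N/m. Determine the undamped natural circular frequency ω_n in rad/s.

Series springs: 1/k_eq = 2/26300, so k_eq = 26300/2 = 13150 N/m.
ω_n = √(k_eq/m) = √(13150/119) = √110.5 = 10.51 rad/s.

10.5 rad/s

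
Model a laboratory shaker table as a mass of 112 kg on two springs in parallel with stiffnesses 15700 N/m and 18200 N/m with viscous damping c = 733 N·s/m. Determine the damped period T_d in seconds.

0.368 s

Parallel springs add: k_eq = 15700 + 18200 = 33900 N/m.
ω_n = √(k_eq/m) = √(33900/112) = 17.40 rad/s.
Critical damping c_c = 2√(k_eq·m) = 2√(33900 × 112) = 3897 N·s/m, so ζ = c/c_c = 733/3897 = 0.1881.
ω_d = ω_n√(1 − ζ²) = 17.40 × √(1 − 0.0354) = 17.09 rad/s.
T_d = 2π/ω_d = 0.3677 s.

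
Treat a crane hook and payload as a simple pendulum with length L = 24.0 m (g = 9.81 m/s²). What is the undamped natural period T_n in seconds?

For a simple pendulum ω_n = √(g/L) = √(9.81/24.0) = √0.4088 = 0.6393 rad/s.
T_n = 2π/ω_n = 6.283/0.6393 = 9.828 s.

9.83 s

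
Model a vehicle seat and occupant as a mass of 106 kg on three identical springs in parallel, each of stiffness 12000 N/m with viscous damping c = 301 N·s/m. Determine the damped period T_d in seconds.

0.342 s

Parallel springs add: k_eq = 3 × 12000 = 36000 N/m.
ω_n = √(k_eq/m) = √(36000/106) = 18.43 rad/s.
Critical damping c_c = 2√(k_eq·m) = 2√(36000 × 106) = 3907 N·s/m, so ζ = c/c_c = 301/3907 = 0.07704.
ω_d = ω_n√(1 − ζ²) = 18.43 × √(1 − 0.00594) = 18.37 rad/s.
T_d = 2π/ω_d = 0.3420 s.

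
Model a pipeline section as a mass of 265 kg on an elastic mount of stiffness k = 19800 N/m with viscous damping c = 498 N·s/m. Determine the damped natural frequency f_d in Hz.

ω_n = √(k/m) = √(19800/265) = 8.644 rad/s.
Critical damping c_c = 2√(k·m) = 2√(19800 × 265) = 4581 N·s/m, so ζ = c/c_c = 498/4581 = 0.1087.
ω_d = ω_n√(1 − ζ²) = 8.644 × √(1 − 0.0118) = 8.593 rad/s.
f_d = ω_d/(2π) = 1.368 Hz.

1.37 Hz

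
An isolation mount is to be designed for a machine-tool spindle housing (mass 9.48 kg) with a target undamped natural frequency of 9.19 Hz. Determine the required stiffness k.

ω_n = 2πf_n = 2π × 9.19 = 57.74 rad/s.
k = m·ω_n² = 9.48 × 57.74² = 9.48 × 3334 = 31610 N/m.

31600 N/m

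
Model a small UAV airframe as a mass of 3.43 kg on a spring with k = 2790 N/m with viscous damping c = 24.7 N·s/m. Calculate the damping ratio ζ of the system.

0.126

ω_n = √(k/m) = √(2790/3.43) = 28.52 rad/s.
Critical damping c_c = 2√(k·m) = 2√(2790 × 3.43) = 195.6 N·s/m, so ζ = c/c_c = 24.7/195.6 = 0.1262.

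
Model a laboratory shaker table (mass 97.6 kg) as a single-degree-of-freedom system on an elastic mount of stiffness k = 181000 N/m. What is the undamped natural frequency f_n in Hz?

ω_n = √(k/m) = √(181000/97.6) = √1855 = 43.06 rad/s.
f_n = ω_n/(2π) = 43.06/6.283 = 6.854 Hz.

6.85 Hz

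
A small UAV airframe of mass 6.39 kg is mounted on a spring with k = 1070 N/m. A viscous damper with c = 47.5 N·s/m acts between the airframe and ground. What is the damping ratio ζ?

0.287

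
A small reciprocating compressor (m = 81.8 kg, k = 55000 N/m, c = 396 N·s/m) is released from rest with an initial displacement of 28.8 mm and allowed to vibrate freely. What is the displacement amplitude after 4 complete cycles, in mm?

2.73 mm

ζ = c/(2√(km)) = 396/(2√(55000 × 81.8)) = 396/4242 = 0.09335.
Logarithmic decrement δ = 2πζ/√(1 − ζ²) = 2π × 0.09335/√(1 − 0.00871) = 0.5891.
After n cycles, x_n/x₀ = e^(−nδ), so x_4 = 28.8 × e^(−4 × 0.5891) = 28.8 × 0.09476 = 2.729 mm.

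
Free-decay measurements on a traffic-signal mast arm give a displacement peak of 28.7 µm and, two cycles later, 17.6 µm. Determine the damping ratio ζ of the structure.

Logarithmic decrement δ = (1/n)·ln(x₀/x_n) = (1/2)·ln(28.7/17.6) = (1/2)·ln(1.631) = 0.2445.
ζ = δ/√(4π² + δ²) = 0.2445/√(39.48 + 0.0598) = 0.2445/6.288 = 0.03888.

0.0389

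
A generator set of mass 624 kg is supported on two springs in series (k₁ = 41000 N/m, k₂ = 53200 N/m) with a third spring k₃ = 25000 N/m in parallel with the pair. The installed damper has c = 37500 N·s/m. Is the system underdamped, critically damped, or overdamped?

Series pair: k_s = k₁k₂/(k₁+k₂) = (41000)(53200)/(41000 + 53200) = 23150 N/m. In parallel with k₃: k_eq = 23150 + 25000 = 48150 N/m.
c_c = 2√(k_eq·m) = 10960 N·s/m; ζ = c/c_c = 37500/10960 = 3.42.
Since ζ > 1 the system is overdamped.

overdamped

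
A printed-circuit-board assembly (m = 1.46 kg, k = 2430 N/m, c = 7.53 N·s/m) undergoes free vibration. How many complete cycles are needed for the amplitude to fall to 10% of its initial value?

6 cycles

ζ = c/(2√(km)) = 7.53/(2√(2430 × 1.46)) = 7.53/119.1 = 0.06321.
Logarithmic decrement δ = 2πζ/√(1 − ζ²) = 2π × 0.06321/√(1 − 0.00400) = 0.3980.
x_n/x₀ = e^(−nδ) ≤ 0.1; take ln: n ≥ ln(1/0.1)/δ = 2.303/0.3980 = 5.786.
So 6 complete cycles are required.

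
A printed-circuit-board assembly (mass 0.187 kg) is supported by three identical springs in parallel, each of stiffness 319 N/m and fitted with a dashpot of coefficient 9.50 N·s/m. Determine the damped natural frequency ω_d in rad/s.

66.9 rad/s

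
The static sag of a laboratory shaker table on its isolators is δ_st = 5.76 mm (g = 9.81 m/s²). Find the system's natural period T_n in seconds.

ω_n = √(g/δ_st) = √(9.81/0.00576) = √1703 = 41.27 rad/s.
T_n = 2π/ω_n = 6.283/41.27 = 0.1522 s.

0.152 s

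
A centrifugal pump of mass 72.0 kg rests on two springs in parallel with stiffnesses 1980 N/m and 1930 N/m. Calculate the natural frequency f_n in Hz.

1.17 Hz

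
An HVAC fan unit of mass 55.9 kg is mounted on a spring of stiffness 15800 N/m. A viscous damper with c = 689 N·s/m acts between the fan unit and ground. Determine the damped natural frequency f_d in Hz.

ω_n = √(k/m) = √(15800/55.9) = 16.81 rad/s.
Critical damping c_c = 2√(k·m) = 2√(15800 × 55.9) = 1880 N·s/m, so ζ = c/c_c = 689/1880 = 0.3666.
ω_d = ω_n√(1 − ζ²) = 16.81 × √(1 − 0.134) = 15.64 rad/s.
f_d = ω_d/(2π) = 2.489 Hz.

2.49 Hz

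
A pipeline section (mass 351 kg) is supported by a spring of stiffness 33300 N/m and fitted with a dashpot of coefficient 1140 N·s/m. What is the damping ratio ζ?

0.167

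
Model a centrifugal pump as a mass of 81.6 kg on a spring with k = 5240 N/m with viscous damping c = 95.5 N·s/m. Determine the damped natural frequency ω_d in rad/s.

7.99 rad/s

ω_n = √(k/m) = √(5240/81.6) = 8.013 rad/s.
Critical damping c_c = 2√(k·m) = 2√(5240 × 81.6) = 1308 N·s/m, so ζ = c/c_c = 95.5/1308 = 0.07302.
ω_d = ω_n√(1 − ζ²) = 8.013 × √(1 − 0.00533) = 7.992 rad/s.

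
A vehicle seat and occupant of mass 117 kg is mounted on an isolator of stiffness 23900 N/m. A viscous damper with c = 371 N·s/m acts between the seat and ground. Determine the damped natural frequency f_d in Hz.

ω_n = √(k/m) = √(23900/117) = 14.29 rad/s.
Critical damping c_c = 2√(k·m) = 2√(23900 × 117) = 3344 N·s/m, so ζ = c/c_c = 371/3344 = 0.1109.
ω_d = ω_n√(1 − ζ²) = 14.29 × √(1 − 0.0123) = 14.20 rad/s.
f_d = ω_d/(2π) = 2.261 Hz.

2.26 Hz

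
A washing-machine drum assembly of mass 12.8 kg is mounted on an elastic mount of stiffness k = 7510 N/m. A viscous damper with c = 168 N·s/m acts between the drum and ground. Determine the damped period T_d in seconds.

ω_n = √(k/m) = √(7510/12.8) = 24.22 rad/s.
Critical damping c_c = 2√(k·m) = 2√(7510 × 12.8) = 620.1 N·s/m, so ζ = c/c_c = 168/620.1 = 0.2709.
ω_d = ω_n√(1 − ζ²) = 24.22 × √(1 − 0.0734) = 23.32 rad/s.
T_d = 2π/ω_d = 0.2695 s.

0.269 s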